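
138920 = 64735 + 74185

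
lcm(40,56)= 280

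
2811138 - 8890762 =- 6079624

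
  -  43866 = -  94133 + 50267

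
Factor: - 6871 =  - 6871^1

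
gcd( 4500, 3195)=45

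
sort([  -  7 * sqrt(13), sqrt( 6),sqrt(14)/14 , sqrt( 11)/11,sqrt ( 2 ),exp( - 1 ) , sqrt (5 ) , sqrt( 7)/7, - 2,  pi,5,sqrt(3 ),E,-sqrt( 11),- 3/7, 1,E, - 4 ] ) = [-7*sqrt( 13)  , - 4,  -  sqrt( 11), - 2,  -  3/7,sqrt( 14) /14, sqrt( 11 ) /11,exp(- 1) , sqrt( 7)/7,1,  sqrt( 2),sqrt( 3),sqrt(5),sqrt (6),E, E,pi,5 ] 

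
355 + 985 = 1340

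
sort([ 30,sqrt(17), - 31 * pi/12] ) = [  -  31*pi/12,sqrt( 17) , 30]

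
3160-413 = 2747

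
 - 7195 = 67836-75031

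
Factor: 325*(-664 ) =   -  2^3*5^2 * 13^1*83^1 = - 215800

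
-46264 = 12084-58348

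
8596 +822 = 9418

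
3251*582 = 1892082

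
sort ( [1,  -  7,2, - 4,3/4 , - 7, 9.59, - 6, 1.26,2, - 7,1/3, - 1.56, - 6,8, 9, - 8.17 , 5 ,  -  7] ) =[ - 8.17, - 7 , - 7, - 7, - 7, - 6, - 6, - 4, - 1.56,1/3, 3/4 , 1, 1.26, 2, 2 , 5 , 8,9,9.59 ] 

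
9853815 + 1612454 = 11466269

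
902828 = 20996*43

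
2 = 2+0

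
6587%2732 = 1123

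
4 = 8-4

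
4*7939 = 31756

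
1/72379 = 1/72379 = 0.00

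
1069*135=144315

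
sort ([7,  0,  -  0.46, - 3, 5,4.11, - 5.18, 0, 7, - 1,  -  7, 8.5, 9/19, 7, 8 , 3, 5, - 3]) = [ - 7, - 5.18, - 3, - 3,- 1, - 0.46, 0,  0, 9/19,3,4.11, 5  ,  5, 7, 7, 7, 8, 8.5]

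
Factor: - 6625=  - 5^3*53^1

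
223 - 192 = 31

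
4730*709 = 3353570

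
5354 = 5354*1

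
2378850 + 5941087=8319937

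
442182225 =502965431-60783206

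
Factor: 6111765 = 3^2*5^1*11^1 * 12347^1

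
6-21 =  - 15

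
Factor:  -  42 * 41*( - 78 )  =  2^2*3^2*7^1*13^1*41^1 = 134316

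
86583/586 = 147+441/586 = 147.75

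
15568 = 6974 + 8594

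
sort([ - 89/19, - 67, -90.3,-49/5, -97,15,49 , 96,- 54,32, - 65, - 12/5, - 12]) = [ - 97, - 90.3, - 67, - 65, - 54, - 12, - 49/5, - 89/19, - 12/5 , 15, 32,  49 , 96] 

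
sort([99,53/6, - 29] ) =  [- 29, 53/6,99 ]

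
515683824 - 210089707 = 305594117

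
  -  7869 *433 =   -  3407277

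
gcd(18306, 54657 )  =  9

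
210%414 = 210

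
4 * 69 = 276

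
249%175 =74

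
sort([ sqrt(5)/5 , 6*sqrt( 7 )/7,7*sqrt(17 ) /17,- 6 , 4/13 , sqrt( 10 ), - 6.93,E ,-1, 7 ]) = [ - 6.93, - 6, - 1,4/13,sqrt(5 )/5 , 7*sqrt(17 )/17 , 6*sqrt( 7) /7,E,sqrt ( 10), 7 ] 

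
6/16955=6/16955=0.00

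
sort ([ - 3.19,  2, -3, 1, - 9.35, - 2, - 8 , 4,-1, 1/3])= [ - 9.35, - 8, - 3.19, - 3, - 2, - 1, 1/3,  1,  2,  4] 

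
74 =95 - 21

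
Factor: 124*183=2^2*3^1 * 31^1*61^1= 22692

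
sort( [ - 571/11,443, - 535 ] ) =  [ - 535, - 571/11,443 ] 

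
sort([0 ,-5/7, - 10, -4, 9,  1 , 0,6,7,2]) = [-10, - 4,-5/7, 0,0 , 1,2,6,7, 9 ] 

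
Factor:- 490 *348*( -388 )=66161760 = 2^5*3^1*5^1 * 7^2*29^1 * 97^1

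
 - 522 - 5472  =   - 5994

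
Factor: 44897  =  17^1*19^1*139^1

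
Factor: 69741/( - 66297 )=-3^4*7^( - 1)*11^( - 1 )  =  - 81/77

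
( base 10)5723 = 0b1011001011011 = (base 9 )7758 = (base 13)27b3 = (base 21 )ckb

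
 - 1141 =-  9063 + 7922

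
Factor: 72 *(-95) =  - 6840=- 2^3* 3^2*5^1 * 19^1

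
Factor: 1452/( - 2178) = - 2^1 * 3^( - 1)  =  -2/3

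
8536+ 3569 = 12105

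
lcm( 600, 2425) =58200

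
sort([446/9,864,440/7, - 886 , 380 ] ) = [ - 886,446/9, 440/7,  380 , 864 ] 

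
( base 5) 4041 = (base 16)209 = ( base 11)434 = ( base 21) 13H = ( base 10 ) 521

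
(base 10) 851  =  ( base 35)OB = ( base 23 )1E0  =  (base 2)1101010011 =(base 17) 2G1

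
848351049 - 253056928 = 595294121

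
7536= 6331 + 1205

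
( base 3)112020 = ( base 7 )1056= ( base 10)384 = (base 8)600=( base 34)ba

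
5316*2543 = 13518588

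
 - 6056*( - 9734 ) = 58949104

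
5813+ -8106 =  - 2293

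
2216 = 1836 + 380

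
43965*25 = 1099125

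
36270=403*90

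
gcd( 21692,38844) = 4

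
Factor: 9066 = 2^1 * 3^1*1511^1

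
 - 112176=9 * ( - 12464)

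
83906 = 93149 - 9243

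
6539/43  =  152  +  3/43= 152.07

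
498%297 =201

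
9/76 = 9/76  =  0.12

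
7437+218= 7655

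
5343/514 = 10 + 203/514 =10.39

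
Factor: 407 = 11^1*37^1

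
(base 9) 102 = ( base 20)43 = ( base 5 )313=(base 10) 83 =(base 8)123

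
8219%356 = 31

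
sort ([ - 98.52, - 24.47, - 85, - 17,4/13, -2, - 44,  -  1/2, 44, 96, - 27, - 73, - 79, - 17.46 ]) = [ - 98.52 ,  -  85, - 79, - 73,-44, - 27, - 24.47, - 17.46, - 17,-2, - 1/2, 4/13, 44, 96 ]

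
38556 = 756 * 51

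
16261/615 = 16261/615=26.44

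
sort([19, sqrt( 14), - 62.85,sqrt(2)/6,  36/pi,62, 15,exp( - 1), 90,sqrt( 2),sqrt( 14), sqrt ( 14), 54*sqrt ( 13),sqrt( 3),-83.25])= [ - 83.25, - 62.85,sqrt( 2)/6,exp( - 1), sqrt (2), sqrt( 3),sqrt ( 14),sqrt( 14), sqrt( 14),36/pi,15,19,62,  90, 54*sqrt( 13 ) ]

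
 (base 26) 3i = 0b1100000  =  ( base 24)40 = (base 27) 3f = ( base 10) 96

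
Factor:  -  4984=-2^3 *7^1 * 89^1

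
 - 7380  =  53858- 61238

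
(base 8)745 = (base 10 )485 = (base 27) hq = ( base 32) f5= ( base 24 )k5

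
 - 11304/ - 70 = 161  +  17/35 = 161.49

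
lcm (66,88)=264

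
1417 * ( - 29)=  - 41093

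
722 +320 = 1042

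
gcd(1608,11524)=268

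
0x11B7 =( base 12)275B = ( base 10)4535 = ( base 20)b6f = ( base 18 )DHH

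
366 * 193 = 70638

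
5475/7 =5475/7 = 782.14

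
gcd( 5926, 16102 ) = 2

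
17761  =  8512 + 9249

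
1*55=55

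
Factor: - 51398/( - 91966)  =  7^( - 1)*31^1*829^1*6569^( - 1)=25699/45983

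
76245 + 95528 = 171773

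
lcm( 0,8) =0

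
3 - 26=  - 23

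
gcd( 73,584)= 73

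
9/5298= 3/1766 = 0.00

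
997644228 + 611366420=1609010648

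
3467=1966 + 1501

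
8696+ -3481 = 5215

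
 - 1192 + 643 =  - 549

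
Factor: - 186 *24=  -  4464= - 2^4*3^2 *31^1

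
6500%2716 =1068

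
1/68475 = 1/68475 = 0.00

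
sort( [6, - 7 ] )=[-7,6 ] 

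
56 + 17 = 73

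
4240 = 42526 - 38286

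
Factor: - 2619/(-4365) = 3/5= 3^1*5^(-1 )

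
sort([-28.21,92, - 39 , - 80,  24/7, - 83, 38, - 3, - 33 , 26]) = [ - 83, - 80, - 39, - 33, - 28.21, - 3,24/7, 26, 38, 92]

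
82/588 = 41/294 = 0.14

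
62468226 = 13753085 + 48715141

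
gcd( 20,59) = 1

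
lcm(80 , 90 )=720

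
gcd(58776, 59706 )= 186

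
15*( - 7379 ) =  - 110685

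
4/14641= 4/14641= 0.00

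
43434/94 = 462 +3/47 = 462.06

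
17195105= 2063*8335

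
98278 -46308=51970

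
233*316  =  73628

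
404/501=404/501 = 0.81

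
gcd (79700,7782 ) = 2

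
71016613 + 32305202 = 103321815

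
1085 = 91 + 994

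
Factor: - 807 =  - 3^1 * 269^1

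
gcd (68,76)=4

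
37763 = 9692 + 28071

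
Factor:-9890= - 2^1*5^1*23^1*43^1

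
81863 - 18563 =63300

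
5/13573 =5/13573  =  0.00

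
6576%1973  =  657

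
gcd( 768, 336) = 48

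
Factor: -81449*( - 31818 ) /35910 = 3^( - 2)*5^( - 1 )*7^( - 1) * 19^( - 1 )*79^1*1031^1*5303^1 = 431924047/5985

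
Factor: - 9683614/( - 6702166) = 701^1*6907^1*3351083^( - 1 ) = 4841807/3351083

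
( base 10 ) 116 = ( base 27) 48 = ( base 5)431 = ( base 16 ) 74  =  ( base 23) 51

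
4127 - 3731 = 396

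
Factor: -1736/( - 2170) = 2^2*5^ ( - 1 ) =4/5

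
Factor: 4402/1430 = 2201/715 = 5^ ( -1 )*11^( - 1 )*13^(-1)*31^1 * 71^1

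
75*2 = 150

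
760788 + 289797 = 1050585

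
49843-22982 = 26861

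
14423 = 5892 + 8531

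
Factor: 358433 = 227^1 * 1579^1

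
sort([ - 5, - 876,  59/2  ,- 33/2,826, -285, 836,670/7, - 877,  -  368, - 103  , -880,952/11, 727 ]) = [ - 880, - 877 , - 876,  -  368, - 285, - 103,  -  33/2, - 5, 59/2, 952/11,670/7,727,826,836] 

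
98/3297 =14/471=0.03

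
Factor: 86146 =2^1* 19^1*2267^1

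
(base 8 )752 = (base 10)490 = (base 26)im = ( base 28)HE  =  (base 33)ES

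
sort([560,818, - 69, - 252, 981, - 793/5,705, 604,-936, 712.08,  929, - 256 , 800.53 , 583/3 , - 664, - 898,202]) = [ - 936, - 898 ,  -  664, - 256,- 252, - 793/5,-69,583/3 , 202,560, 604, 705 , 712.08, 800.53,818,929,981] 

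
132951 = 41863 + 91088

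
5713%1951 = 1811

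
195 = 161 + 34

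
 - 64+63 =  - 1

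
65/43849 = 5/3373 = 0.00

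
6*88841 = 533046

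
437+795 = 1232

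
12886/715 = 18 + 16/715 =18.02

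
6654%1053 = 336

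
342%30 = 12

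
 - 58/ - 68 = 29/34=0.85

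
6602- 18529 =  - 11927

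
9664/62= 4832/31 = 155.87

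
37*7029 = 260073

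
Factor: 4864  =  2^8*19^1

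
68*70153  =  4770404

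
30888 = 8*3861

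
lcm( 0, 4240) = 0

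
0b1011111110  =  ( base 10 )766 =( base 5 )11031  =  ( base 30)pg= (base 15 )361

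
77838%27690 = 22458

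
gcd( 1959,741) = 3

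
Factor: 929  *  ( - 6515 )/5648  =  - 6052435/5648 = - 2^(-4 )*5^1*353^( - 1)*929^1*1303^1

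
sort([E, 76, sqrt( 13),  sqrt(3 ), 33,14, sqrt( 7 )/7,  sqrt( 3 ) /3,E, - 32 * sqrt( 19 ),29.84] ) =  [ - 32*sqrt( 19),sqrt(7) /7,sqrt( 3)/3,sqrt( 3),E, E, sqrt(13 ),14, 29.84,33, 76]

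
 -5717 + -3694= - 9411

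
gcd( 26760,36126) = 1338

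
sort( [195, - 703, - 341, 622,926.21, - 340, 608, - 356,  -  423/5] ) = [ - 703, - 356,-341, - 340, - 423/5,195,608 , 622,926.21] 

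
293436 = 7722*38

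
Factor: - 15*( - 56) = 2^3*  3^1 *5^1 * 7^1 = 840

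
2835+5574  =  8409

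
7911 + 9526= 17437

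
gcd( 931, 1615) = 19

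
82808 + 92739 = 175547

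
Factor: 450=2^1*3^2*5^2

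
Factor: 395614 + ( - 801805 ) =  - 406191= -3^1 * 71^1*1907^1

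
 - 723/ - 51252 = 241/17084 = 0.01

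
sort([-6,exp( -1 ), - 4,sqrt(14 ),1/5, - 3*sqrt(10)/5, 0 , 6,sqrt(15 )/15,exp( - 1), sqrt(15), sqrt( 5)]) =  [ - 6, - 4 , - 3*sqrt( 10 )/5, 0,  1/5,sqrt(15 )/15,  exp ( - 1 ),exp( - 1 ),sqrt(5), sqrt(14),sqrt( 15 ), 6 ] 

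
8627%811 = 517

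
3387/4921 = 3387/4921 = 0.69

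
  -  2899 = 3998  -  6897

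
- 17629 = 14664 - 32293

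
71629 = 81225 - 9596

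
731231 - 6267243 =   -  5536012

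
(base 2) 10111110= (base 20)9a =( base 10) 190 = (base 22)8e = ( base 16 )BE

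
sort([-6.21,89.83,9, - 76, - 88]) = [-88, - 76,  -  6.21,  9, 89.83]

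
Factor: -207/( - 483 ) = 3^1*7^( - 1 ) = 3/7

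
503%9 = 8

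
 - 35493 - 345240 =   -  380733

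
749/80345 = 749/80345 = 0.01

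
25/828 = 25/828 = 0.03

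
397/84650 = 397/84650 = 0.00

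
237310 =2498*95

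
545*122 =66490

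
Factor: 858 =2^1*3^1 * 11^1 *13^1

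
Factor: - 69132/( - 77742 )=2^1*3^( - 1 ) *617^( - 1 )*823^1 = 1646/1851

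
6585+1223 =7808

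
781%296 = 189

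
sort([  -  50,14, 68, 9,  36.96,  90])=[ - 50,9 , 14,  36.96 , 68, 90 ] 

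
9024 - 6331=2693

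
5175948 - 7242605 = - 2066657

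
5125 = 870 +4255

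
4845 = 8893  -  4048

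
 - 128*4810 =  - 615680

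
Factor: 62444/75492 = 67/81 = 3^( - 4)*67^1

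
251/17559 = 251/17559 = 0.01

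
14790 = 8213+6577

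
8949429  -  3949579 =4999850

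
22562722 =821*27482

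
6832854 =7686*889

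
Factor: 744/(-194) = -372/97  =  - 2^2*3^1* 31^1*97^ ( -1 ) 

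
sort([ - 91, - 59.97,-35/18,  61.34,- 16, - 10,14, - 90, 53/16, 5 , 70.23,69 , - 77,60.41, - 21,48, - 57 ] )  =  [ - 91 , - 90, - 77, - 59.97, - 57, - 21,-16, - 10, - 35/18,53/16,5,14, 48,60.41,61.34, 69, 70.23]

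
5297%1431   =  1004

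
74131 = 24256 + 49875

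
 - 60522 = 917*(-66 )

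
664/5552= 83/694 =0.12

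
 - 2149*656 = -1409744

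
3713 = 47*79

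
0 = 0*5958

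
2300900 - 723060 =1577840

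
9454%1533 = 256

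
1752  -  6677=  - 4925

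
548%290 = 258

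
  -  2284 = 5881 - 8165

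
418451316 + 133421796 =551873112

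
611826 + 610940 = 1222766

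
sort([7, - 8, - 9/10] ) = [-8, - 9/10,7 ]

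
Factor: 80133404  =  2^2 * 13^1 * 347^1*4441^1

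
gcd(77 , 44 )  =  11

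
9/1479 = 3/493 =0.01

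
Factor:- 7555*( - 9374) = 70820570 = 2^1* 5^1*43^1 *109^1*1511^1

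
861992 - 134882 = 727110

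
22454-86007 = -63553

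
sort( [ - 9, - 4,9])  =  [ - 9, - 4 , 9]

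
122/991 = 122/991 = 0.12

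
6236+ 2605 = 8841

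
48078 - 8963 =39115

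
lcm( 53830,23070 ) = 161490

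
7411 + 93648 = 101059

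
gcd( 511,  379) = 1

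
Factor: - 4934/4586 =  - 2467/2293 = - 2293^( - 1 ) * 2467^1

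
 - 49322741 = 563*(- 87607 )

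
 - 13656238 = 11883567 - 25539805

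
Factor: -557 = -557^1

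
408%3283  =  408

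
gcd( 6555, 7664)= 1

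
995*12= 11940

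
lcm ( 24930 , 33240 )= 99720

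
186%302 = 186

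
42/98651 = 6/14093 = 0.00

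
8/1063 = 8/1063 = 0.01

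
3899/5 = 779 + 4/5 = 779.80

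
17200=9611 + 7589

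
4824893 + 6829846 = 11654739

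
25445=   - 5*( - 5089 )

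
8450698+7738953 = 16189651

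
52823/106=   498 + 35/106  =  498.33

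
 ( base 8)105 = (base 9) 76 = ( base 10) 69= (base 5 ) 234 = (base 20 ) 39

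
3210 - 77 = 3133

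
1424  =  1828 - 404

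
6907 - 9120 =-2213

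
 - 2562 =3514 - 6076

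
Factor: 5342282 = 2^1* 11^1*37^1 *6563^1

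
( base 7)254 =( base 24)5H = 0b10001001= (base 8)211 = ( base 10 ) 137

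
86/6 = 43/3 = 14.33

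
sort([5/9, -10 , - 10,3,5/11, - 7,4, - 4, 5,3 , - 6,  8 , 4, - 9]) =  [ - 10 , -10, - 9,- 7, - 6, - 4, 5/11 , 5/9,3 , 3, 4, 4 , 5,8 ]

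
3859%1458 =943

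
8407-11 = 8396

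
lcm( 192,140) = 6720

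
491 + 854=1345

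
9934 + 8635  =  18569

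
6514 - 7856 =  - 1342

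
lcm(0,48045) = 0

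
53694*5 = 268470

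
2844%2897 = 2844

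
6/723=2/241 = 0.01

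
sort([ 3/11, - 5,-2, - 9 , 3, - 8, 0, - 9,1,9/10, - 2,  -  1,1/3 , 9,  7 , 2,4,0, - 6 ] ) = [ - 9, - 9, - 8, - 6, - 5, - 2 , - 2,-1 , 0 , 0,3/11, 1/3,9/10,1,2,3,4,7,  9]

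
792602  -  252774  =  539828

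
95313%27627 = 12432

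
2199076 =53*41492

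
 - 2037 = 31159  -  33196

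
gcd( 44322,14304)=6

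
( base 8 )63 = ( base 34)1H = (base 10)51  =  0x33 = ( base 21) 29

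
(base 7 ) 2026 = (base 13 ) 424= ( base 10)706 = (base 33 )LD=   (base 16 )2c2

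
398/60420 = 199/30210=0.01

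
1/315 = 1/315 =0.00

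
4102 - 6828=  - 2726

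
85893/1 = 85893 = 85893.00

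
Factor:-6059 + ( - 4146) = -10205= - 5^1*13^1*157^1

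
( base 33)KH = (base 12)485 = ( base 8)1245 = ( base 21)1B5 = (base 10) 677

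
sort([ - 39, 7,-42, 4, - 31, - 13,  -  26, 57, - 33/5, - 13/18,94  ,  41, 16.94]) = [ - 42, - 39,-31, - 26, - 13, - 33/5, - 13/18,4, 7, 16.94, 41,  57, 94]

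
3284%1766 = 1518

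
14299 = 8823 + 5476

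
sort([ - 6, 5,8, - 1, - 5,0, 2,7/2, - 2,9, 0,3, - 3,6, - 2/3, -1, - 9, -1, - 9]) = [ - 9, - 9,- 6, - 5, - 3, - 2, - 1, - 1, - 1, -2/3,  0,0,2,3, 7/2, 5, 6,8,9 ] 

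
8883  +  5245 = 14128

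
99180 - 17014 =82166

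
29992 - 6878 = 23114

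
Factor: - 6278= -2^1*43^1*73^1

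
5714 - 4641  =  1073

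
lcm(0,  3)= 0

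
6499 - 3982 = 2517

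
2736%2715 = 21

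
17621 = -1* ( - 17621)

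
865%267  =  64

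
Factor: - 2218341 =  - 3^1*59^1*83^1*151^1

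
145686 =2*72843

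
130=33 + 97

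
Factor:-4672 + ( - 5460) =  - 10132=- 2^2 *17^1*149^1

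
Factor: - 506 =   -  2^1*11^1 * 23^1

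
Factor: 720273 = 3^1*17^1*29^1*487^1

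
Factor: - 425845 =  - 5^1*7^1*23^3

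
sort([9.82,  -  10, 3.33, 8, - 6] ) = [ - 10,-6, 3.33, 8, 9.82 ] 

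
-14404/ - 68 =211+14/17= 211.82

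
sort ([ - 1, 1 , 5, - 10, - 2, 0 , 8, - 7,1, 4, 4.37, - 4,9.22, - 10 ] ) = [ - 10, - 10, - 7, - 4, - 2, - 1 , 0, 1, 1, 4,4.37,5, 8,9.22] 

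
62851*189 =11878839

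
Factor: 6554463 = 3^1*199^1*10979^1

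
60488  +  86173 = 146661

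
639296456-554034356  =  85262100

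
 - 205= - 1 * 205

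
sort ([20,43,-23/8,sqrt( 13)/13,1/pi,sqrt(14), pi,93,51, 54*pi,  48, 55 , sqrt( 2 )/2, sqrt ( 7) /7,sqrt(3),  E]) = [ - 23/8,sqrt ( 13 ) /13,1/pi,sqrt( 7 )/7,sqrt(2 )/2,sqrt( 3 ),E , pi,  sqrt(14 ),20,43, 48 , 51, 55, 93, 54*pi ]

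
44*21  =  924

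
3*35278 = 105834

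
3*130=390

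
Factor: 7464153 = 3^1*271^1*9181^1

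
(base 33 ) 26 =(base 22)36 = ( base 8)110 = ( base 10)72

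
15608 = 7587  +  8021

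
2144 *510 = 1093440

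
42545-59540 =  - 16995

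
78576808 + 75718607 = 154295415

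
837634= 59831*14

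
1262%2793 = 1262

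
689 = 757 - 68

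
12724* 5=63620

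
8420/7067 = 8420/7067=1.19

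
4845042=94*51543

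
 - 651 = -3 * 217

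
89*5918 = 526702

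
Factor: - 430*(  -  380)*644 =2^5*5^2 *7^1*19^1*23^1*43^1 =105229600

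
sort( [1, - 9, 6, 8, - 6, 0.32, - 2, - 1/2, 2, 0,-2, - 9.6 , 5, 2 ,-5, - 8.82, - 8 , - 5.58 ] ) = [ - 9.6, - 9, - 8.82, - 8, - 6 ,- 5.58, - 5, - 2, - 2,-1/2, 0,0.32, 1, 2,2, 5,6,  8 ]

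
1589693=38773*41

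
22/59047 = 22/59047 = 0.00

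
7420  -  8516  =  -1096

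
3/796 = 3/796 = 0.00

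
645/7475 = 129/1495 = 0.09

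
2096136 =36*58226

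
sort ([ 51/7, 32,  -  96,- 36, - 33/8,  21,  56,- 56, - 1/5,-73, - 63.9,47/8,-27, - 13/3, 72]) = [ - 96,-73, - 63.9, - 56,  -  36, - 27,-13/3,  -  33/8, - 1/5, 47/8, 51/7, 21  ,  32,56,72]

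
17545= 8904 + 8641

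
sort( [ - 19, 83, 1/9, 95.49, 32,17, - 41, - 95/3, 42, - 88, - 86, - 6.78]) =[ - 88, - 86,- 41, - 95/3,-19, - 6.78, 1/9,17, 32,42, 83, 95.49 ] 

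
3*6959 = 20877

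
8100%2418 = 846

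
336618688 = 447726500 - 111107812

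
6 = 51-45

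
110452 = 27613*4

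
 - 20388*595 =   -  12130860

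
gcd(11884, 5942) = 5942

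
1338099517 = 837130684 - - 500968833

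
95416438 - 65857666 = 29558772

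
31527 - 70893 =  - 39366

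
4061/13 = 4061/13=312.38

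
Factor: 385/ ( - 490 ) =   -  2^( - 1)*7^ ( - 1)*11^1 = -  11/14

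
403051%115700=55951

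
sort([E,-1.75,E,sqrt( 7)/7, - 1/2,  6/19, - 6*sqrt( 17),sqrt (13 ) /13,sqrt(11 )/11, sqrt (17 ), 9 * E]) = [ - 6*sqrt (17), - 1.75, - 1/2,  sqrt( 13 )/13,sqrt( 11 )/11,6/19,sqrt( 7)/7, E,E, sqrt( 17),9*E] 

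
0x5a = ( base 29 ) 33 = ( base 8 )132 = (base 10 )90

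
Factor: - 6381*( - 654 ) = 4173174 = 2^1 * 3^3*109^1 * 709^1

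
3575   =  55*65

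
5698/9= 633 + 1/9  =  633.11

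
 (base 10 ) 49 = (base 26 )1n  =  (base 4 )301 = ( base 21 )27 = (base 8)61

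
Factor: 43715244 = 2^2*3^1*677^1*5381^1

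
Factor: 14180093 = 14180093^1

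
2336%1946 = 390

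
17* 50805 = 863685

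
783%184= 47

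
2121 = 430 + 1691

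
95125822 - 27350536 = 67775286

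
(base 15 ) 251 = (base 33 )FV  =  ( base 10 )526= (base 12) 37A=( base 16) 20e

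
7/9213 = 7/9213 = 0.00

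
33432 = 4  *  8358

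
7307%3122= 1063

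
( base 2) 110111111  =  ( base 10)447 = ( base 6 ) 2023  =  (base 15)1EC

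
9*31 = 279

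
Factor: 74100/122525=228/377 = 2^2* 3^1  *  13^ (- 1)*19^1*29^ ( - 1 ) 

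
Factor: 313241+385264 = 3^1*  5^1*46567^1 = 698505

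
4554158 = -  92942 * (-49 ) 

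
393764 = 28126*14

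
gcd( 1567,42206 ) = 1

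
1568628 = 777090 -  - 791538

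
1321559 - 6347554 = - 5025995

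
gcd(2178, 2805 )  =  33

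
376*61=22936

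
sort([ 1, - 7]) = [ - 7, 1 ] 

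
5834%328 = 258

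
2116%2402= 2116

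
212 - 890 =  - 678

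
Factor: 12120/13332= 2^1*5^1*11^( - 1 ) = 10/11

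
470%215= 40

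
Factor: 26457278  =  2^1 * 13228639^1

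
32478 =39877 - 7399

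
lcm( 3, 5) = 15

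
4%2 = 0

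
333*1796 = 598068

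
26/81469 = 26/81469=0.00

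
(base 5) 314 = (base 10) 84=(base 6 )220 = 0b1010100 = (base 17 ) 4g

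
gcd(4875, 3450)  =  75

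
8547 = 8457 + 90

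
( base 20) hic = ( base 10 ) 7172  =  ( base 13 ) 3359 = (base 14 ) 2884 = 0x1c04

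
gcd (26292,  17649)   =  3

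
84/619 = 84/619 = 0.14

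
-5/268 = - 5/268 = - 0.02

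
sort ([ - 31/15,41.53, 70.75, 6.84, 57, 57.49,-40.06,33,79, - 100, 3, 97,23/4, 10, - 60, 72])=[ - 100,- 60, - 40.06, - 31/15, 3, 23/4, 6.84,10,33,41.53,57,57.49, 70.75, 72 , 79, 97 ] 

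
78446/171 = 458 + 128/171 = 458.75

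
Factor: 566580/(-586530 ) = -2^1*3^( - 1)*7^(-2)*71^1   =  -142/147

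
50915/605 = 10183/121 = 84.16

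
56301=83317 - 27016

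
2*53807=107614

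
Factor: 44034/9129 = 82/17 = 2^1*17^(-1)*41^1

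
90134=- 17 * (-5302)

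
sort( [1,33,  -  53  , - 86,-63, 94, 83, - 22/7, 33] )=[-86, -63, - 53, - 22/7, 1,33,33, 83,94] 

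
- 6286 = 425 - 6711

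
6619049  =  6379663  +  239386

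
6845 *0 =0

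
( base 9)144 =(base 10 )121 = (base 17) 72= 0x79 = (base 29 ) 45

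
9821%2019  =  1745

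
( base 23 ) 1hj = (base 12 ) 663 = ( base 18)2G3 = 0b1110101011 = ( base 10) 939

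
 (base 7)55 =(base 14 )2c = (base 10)40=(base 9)44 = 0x28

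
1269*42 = 53298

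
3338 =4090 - 752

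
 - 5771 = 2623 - 8394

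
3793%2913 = 880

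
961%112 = 65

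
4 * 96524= 386096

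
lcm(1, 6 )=6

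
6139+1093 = 7232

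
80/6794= 40/3397 = 0.01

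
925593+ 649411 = 1575004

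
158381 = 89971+68410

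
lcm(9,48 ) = 144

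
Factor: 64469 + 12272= 7^1*19^1*577^1 = 76741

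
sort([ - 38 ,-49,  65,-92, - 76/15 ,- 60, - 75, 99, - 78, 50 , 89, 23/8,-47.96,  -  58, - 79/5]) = [ - 92,  -  78, - 75,-60, - 58, - 49 , -47.96, -38, - 79/5, - 76/15, 23/8, 50, 65, 89, 99]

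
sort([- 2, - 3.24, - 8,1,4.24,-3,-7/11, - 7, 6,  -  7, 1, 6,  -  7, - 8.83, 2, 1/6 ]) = [  -  8.83, - 8, - 7, - 7,  -  7, - 3.24, - 3,  -  2, - 7/11, 1/6, 1, 1, 2, 4.24, 6, 6] 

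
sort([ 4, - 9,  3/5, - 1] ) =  [ - 9, - 1, 3/5,4] 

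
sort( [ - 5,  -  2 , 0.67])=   [ - 5 , - 2, 0.67 ] 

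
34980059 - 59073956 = -24093897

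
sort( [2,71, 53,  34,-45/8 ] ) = [  -  45/8,2,34, 53, 71] 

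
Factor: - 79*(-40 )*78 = 246480 = 2^4*3^1*5^1  *  13^1 * 79^1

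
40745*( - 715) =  - 29132675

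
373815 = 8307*45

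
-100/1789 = -100/1789 = -0.06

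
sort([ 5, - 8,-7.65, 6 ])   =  [ - 8, - 7.65, 5,6]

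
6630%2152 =174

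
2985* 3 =8955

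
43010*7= 301070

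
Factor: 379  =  379^1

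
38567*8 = 308536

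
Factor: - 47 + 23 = - 2^3*3^1 = -24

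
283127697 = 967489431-684361734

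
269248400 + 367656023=636904423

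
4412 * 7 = 30884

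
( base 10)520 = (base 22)11e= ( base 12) 374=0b1000001000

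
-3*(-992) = 2976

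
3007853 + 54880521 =57888374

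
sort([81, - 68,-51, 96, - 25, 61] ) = [ - 68,  -  51, - 25, 61, 81, 96]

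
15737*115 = 1809755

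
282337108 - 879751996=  - 597414888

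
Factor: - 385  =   - 5^1*7^1*11^1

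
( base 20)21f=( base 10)835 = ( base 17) 2F2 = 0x343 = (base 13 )4c3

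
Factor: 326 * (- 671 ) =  - 218746 = - 2^1*11^1  *61^1*163^1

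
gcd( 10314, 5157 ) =5157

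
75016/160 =468 + 17/20 = 468.85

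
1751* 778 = 1362278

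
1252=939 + 313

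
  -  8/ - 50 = 4/25 = 0.16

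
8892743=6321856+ 2570887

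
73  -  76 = - 3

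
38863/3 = 12954 + 1/3 = 12954.33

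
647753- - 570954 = 1218707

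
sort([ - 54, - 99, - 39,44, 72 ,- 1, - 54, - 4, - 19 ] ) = [ - 99, - 54, - 54, - 39,  -  19, - 4,  -  1,44,72]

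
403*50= 20150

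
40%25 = 15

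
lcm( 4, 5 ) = 20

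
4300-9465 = -5165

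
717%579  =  138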